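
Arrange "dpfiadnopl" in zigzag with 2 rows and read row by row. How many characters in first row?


Zigzag "dpfiadnopl" into 2 rows:
Placing characters:
  'd' => row 0
  'p' => row 1
  'f' => row 0
  'i' => row 1
  'a' => row 0
  'd' => row 1
  'n' => row 0
  'o' => row 1
  'p' => row 0
  'l' => row 1
Rows:
  Row 0: "dfanp"
  Row 1: "pidol"
First row length: 5

5


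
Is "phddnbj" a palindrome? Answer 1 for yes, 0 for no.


Input: phddnbj
Reversed: jbnddhp
  Compare pos 0 ('p') with pos 6 ('j'): MISMATCH
  Compare pos 1 ('h') with pos 5 ('b'): MISMATCH
  Compare pos 2 ('d') with pos 4 ('n'): MISMATCH
Result: not a palindrome

0


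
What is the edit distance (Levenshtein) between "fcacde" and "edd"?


Computing edit distance: "fcacde" -> "edd"
DP table:
           e    d    d
      0    1    2    3
  f   1    1    2    3
  c   2    2    2    3
  a   3    3    3    3
  c   4    4    4    4
  d   5    5    4    4
  e   6    5    5    5
Edit distance = dp[6][3] = 5

5


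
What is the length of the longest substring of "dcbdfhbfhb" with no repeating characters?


Input: "dcbdfhbfhb"
Sliding window (track last position of each char):
  Position 0 ('d'): window [0,0] length 1 -- new best
  Position 1 ('c'): window [0,1] length 2 -- new best
  Position 2 ('b'): window [0,2] length 3 -- new best
  Position 3 ('d'): repeat (last at 0), move window start to 1
  Position 3 ('d'): window [1,3] length 3
  Position 4 ('f'): window [1,4] length 4 -- new best
  Position 5 ('h'): window [1,5] length 5 -- new best
  Position 6 ('b'): repeat (last at 2), move window start to 3
  Position 6 ('b'): window [3,6] length 4
  Position 7 ('f'): repeat (last at 4), move window start to 5
  Position 7 ('f'): window [5,7] length 3
  Position 8 ('h'): repeat (last at 5), move window start to 6
  Position 8 ('h'): window [6,8] length 3
  Position 9 ('b'): repeat (last at 6), move window start to 7
  Position 9 ('b'): window [7,9] length 3
Longest substring with no repeats: "cbdfh" with length 5

5


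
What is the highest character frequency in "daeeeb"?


Input: daeeeb
Character counts:
  'a': 1
  'b': 1
  'd': 1
  'e': 3
Maximum frequency: 3

3


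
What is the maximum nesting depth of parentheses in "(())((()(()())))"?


Input: "(())((()(()())))"
Tracking depth:
  Position 0 '(': depth becomes 1
  Position 1 '(': depth becomes 2
  Position 2 ')': depth becomes 1
  Position 3 ')': depth becomes 0
  Position 4 '(': depth becomes 1
  Position 5 '(': depth becomes 2
  Position 6 '(': depth becomes 3
  Position 7 ')': depth becomes 2
  Position 8 '(': depth becomes 3
  Position 9 '(': depth becomes 4
  Position 10 ')': depth becomes 3
  Position 11 '(': depth becomes 4
  Position 12 ')': depth becomes 3
  Position 13 ')': depth becomes 2
  Position 14 ')': depth becomes 1
  Position 15 ')': depth becomes 0
Maximum depth reached: 4

4


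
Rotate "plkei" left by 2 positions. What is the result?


Input: "plkei", rotate left by 2
First 2 characters: "pl"
Remaining characters: "kei"
Concatenate remaining + first: "kei" + "pl" = "keipl"

keipl


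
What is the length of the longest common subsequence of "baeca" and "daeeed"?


LCS of "baeca" and "daeeed"
DP table:
           d    a    e    e    e    d
      0    0    0    0    0    0    0
  b   0    0    0    0    0    0    0
  a   0    0    1    1    1    1    1
  e   0    0    1    2    2    2    2
  c   0    0    1    2    2    2    2
  a   0    0    1    2    2    2    2
LCS length = dp[5][6] = 2

2


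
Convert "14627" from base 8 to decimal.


Input: "14627" in base 8
Positional expansion:
  Digit '1' (value 1) x 8^4 = 4096
  Digit '4' (value 4) x 8^3 = 2048
  Digit '6' (value 6) x 8^2 = 384
  Digit '2' (value 2) x 8^1 = 16
  Digit '7' (value 7) x 8^0 = 7
Sum = 6551

6551


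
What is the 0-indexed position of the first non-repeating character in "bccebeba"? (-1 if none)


Input: bccebeba
Character frequencies:
  'a': 1
  'b': 3
  'c': 2
  'e': 2
Scanning left to right for freq == 1:
  Position 0 ('b'): freq=3, skip
  Position 1 ('c'): freq=2, skip
  Position 2 ('c'): freq=2, skip
  Position 3 ('e'): freq=2, skip
  Position 4 ('b'): freq=3, skip
  Position 5 ('e'): freq=2, skip
  Position 6 ('b'): freq=3, skip
  Position 7 ('a'): unique! => answer = 7

7


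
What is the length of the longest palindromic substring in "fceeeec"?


Input: "fceeeec"
Checking substrings for palindromes:
  [1:7] "ceeeec" (len 6) => palindrome
  [2:6] "eeee" (len 4) => palindrome
  [2:5] "eee" (len 3) => palindrome
  [3:6] "eee" (len 3) => palindrome
  [2:4] "ee" (len 2) => palindrome
  [3:5] "ee" (len 2) => palindrome
Longest palindromic substring: "ceeeec" with length 6

6


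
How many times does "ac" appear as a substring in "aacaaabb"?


Searching for "ac" in "aacaaabb"
Scanning each position:
  Position 0: "aa" => no
  Position 1: "ac" => MATCH
  Position 2: "ca" => no
  Position 3: "aa" => no
  Position 4: "aa" => no
  Position 5: "ab" => no
  Position 6: "bb" => no
Total occurrences: 1

1


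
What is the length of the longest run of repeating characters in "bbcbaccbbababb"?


Input: "bbcbaccbbababb"
Scanning for longest run:
  Position 1 ('b'): continues run of 'b', length=2
  Position 2 ('c'): new char, reset run to 1
  Position 3 ('b'): new char, reset run to 1
  Position 4 ('a'): new char, reset run to 1
  Position 5 ('c'): new char, reset run to 1
  Position 6 ('c'): continues run of 'c', length=2
  Position 7 ('b'): new char, reset run to 1
  Position 8 ('b'): continues run of 'b', length=2
  Position 9 ('a'): new char, reset run to 1
  Position 10 ('b'): new char, reset run to 1
  Position 11 ('a'): new char, reset run to 1
  Position 12 ('b'): new char, reset run to 1
  Position 13 ('b'): continues run of 'b', length=2
Longest run: 'b' with length 2

2


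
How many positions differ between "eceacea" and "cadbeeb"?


Comparing "eceacea" and "cadbeeb" position by position:
  Position 0: 'e' vs 'c' => DIFFER
  Position 1: 'c' vs 'a' => DIFFER
  Position 2: 'e' vs 'd' => DIFFER
  Position 3: 'a' vs 'b' => DIFFER
  Position 4: 'c' vs 'e' => DIFFER
  Position 5: 'e' vs 'e' => same
  Position 6: 'a' vs 'b' => DIFFER
Positions that differ: 6

6


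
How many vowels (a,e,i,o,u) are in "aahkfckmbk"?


Input: aahkfckmbk
Checking each character:
  'a' at position 0: vowel (running total: 1)
  'a' at position 1: vowel (running total: 2)
  'h' at position 2: consonant
  'k' at position 3: consonant
  'f' at position 4: consonant
  'c' at position 5: consonant
  'k' at position 6: consonant
  'm' at position 7: consonant
  'b' at position 8: consonant
  'k' at position 9: consonant
Total vowels: 2

2


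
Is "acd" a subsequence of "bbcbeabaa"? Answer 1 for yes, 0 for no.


Check if "acd" is a subsequence of "bbcbeabaa"
Greedy scan:
  Position 0 ('b'): no match needed
  Position 1 ('b'): no match needed
  Position 2 ('c'): no match needed
  Position 3 ('b'): no match needed
  Position 4 ('e'): no match needed
  Position 5 ('a'): matches sub[0] = 'a'
  Position 6 ('b'): no match needed
  Position 7 ('a'): no match needed
  Position 8 ('a'): no match needed
Only matched 1/3 characters => not a subsequence

0


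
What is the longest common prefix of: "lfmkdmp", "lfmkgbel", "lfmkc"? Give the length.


Words: lfmkdmp, lfmkgbel, lfmkc
  Position 0: all 'l' => match
  Position 1: all 'f' => match
  Position 2: all 'm' => match
  Position 3: all 'k' => match
  Position 4: ('d', 'g', 'c') => mismatch, stop
LCP = "lfmk" (length 4)

4


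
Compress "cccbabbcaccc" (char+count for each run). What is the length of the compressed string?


Input: cccbabbcaccc
Runs:
  'c' x 3 => "c3"
  'b' x 1 => "b1"
  'a' x 1 => "a1"
  'b' x 2 => "b2"
  'c' x 1 => "c1"
  'a' x 1 => "a1"
  'c' x 3 => "c3"
Compressed: "c3b1a1b2c1a1c3"
Compressed length: 14

14


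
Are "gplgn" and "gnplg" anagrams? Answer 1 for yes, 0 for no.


Strings: "gplgn", "gnplg"
Sorted first:  gglnp
Sorted second: gglnp
Sorted forms match => anagrams

1


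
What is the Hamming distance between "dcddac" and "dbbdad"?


Comparing "dcddac" and "dbbdad" position by position:
  Position 0: 'd' vs 'd' => same
  Position 1: 'c' vs 'b' => differ
  Position 2: 'd' vs 'b' => differ
  Position 3: 'd' vs 'd' => same
  Position 4: 'a' vs 'a' => same
  Position 5: 'c' vs 'd' => differ
Total differences (Hamming distance): 3

3


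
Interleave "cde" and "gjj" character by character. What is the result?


Interleaving "cde" and "gjj":
  Position 0: 'c' from first, 'g' from second => "cg"
  Position 1: 'd' from first, 'j' from second => "dj"
  Position 2: 'e' from first, 'j' from second => "ej"
Result: cgdjej

cgdjej


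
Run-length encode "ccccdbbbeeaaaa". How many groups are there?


Input: ccccdbbbeeaaaa
Scanning for consecutive runs:
  Group 1: 'c' x 4 (positions 0-3)
  Group 2: 'd' x 1 (positions 4-4)
  Group 3: 'b' x 3 (positions 5-7)
  Group 4: 'e' x 2 (positions 8-9)
  Group 5: 'a' x 4 (positions 10-13)
Total groups: 5

5


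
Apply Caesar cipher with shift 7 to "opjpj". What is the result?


Caesar cipher: shift "opjpj" by 7
  'o' (pos 14) + 7 = pos 21 = 'v'
  'p' (pos 15) + 7 = pos 22 = 'w'
  'j' (pos 9) + 7 = pos 16 = 'q'
  'p' (pos 15) + 7 = pos 22 = 'w'
  'j' (pos 9) + 7 = pos 16 = 'q'
Result: vwqwq

vwqwq


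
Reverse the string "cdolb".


Input: cdolb
Reading characters right to left:
  Position 4: 'b'
  Position 3: 'l'
  Position 2: 'o'
  Position 1: 'd'
  Position 0: 'c'
Reversed: blodc

blodc


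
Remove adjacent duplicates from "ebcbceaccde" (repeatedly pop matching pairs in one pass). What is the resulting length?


Input: ebcbceaccde
Stack-based adjacent duplicate removal:
  Read 'e': push. Stack: e
  Read 'b': push. Stack: eb
  Read 'c': push. Stack: ebc
  Read 'b': push. Stack: ebcb
  Read 'c': push. Stack: ebcbc
  Read 'e': push. Stack: ebcbce
  Read 'a': push. Stack: ebcbcea
  Read 'c': push. Stack: ebcbceac
  Read 'c': matches stack top 'c' => pop. Stack: ebcbcea
  Read 'd': push. Stack: ebcbcead
  Read 'e': push. Stack: ebcbceade
Final stack: "ebcbceade" (length 9)

9


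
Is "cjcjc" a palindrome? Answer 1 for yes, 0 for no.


Input: cjcjc
Reversed: cjcjc
  Compare pos 0 ('c') with pos 4 ('c'): match
  Compare pos 1 ('j') with pos 3 ('j'): match
Result: palindrome

1


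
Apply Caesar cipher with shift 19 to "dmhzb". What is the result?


Caesar cipher: shift "dmhzb" by 19
  'd' (pos 3) + 19 = pos 22 = 'w'
  'm' (pos 12) + 19 = pos 5 = 'f'
  'h' (pos 7) + 19 = pos 0 = 'a'
  'z' (pos 25) + 19 = pos 18 = 's'
  'b' (pos 1) + 19 = pos 20 = 'u'
Result: wfasu

wfasu


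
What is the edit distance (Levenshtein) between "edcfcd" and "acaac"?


Computing edit distance: "edcfcd" -> "acaac"
DP table:
           a    c    a    a    c
      0    1    2    3    4    5
  e   1    1    2    3    4    5
  d   2    2    2    3    4    5
  c   3    3    2    3    4    4
  f   4    4    3    3    4    5
  c   5    5    4    4    4    4
  d   6    6    5    5    5    5
Edit distance = dp[6][5] = 5

5


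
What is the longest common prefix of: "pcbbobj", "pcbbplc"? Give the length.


Words: pcbbobj, pcbbplc
  Position 0: all 'p' => match
  Position 1: all 'c' => match
  Position 2: all 'b' => match
  Position 3: all 'b' => match
  Position 4: ('o', 'p') => mismatch, stop
LCP = "pcbb" (length 4)

4


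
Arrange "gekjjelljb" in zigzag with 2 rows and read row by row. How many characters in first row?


Zigzag "gekjjelljb" into 2 rows:
Placing characters:
  'g' => row 0
  'e' => row 1
  'k' => row 0
  'j' => row 1
  'j' => row 0
  'e' => row 1
  'l' => row 0
  'l' => row 1
  'j' => row 0
  'b' => row 1
Rows:
  Row 0: "gkjlj"
  Row 1: "ejelb"
First row length: 5

5


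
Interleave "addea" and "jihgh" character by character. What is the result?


Interleaving "addea" and "jihgh":
  Position 0: 'a' from first, 'j' from second => "aj"
  Position 1: 'd' from first, 'i' from second => "di"
  Position 2: 'd' from first, 'h' from second => "dh"
  Position 3: 'e' from first, 'g' from second => "eg"
  Position 4: 'a' from first, 'h' from second => "ah"
Result: ajdidhegah

ajdidhegah


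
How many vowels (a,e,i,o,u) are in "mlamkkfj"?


Input: mlamkkfj
Checking each character:
  'm' at position 0: consonant
  'l' at position 1: consonant
  'a' at position 2: vowel (running total: 1)
  'm' at position 3: consonant
  'k' at position 4: consonant
  'k' at position 5: consonant
  'f' at position 6: consonant
  'j' at position 7: consonant
Total vowels: 1

1


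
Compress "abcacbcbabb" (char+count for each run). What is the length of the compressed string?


Input: abcacbcbabb
Runs:
  'a' x 1 => "a1"
  'b' x 1 => "b1"
  'c' x 1 => "c1"
  'a' x 1 => "a1"
  'c' x 1 => "c1"
  'b' x 1 => "b1"
  'c' x 1 => "c1"
  'b' x 1 => "b1"
  'a' x 1 => "a1"
  'b' x 2 => "b2"
Compressed: "a1b1c1a1c1b1c1b1a1b2"
Compressed length: 20

20


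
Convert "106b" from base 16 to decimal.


Input: "106b" in base 16
Positional expansion:
  Digit '1' (value 1) x 16^3 = 4096
  Digit '0' (value 0) x 16^2 = 0
  Digit '6' (value 6) x 16^1 = 96
  Digit 'b' (value 11) x 16^0 = 11
Sum = 4203

4203


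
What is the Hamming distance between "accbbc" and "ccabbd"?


Comparing "accbbc" and "ccabbd" position by position:
  Position 0: 'a' vs 'c' => differ
  Position 1: 'c' vs 'c' => same
  Position 2: 'c' vs 'a' => differ
  Position 3: 'b' vs 'b' => same
  Position 4: 'b' vs 'b' => same
  Position 5: 'c' vs 'd' => differ
Total differences (Hamming distance): 3

3


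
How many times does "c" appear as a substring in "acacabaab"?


Searching for "c" in "acacabaab"
Scanning each position:
  Position 0: "a" => no
  Position 1: "c" => MATCH
  Position 2: "a" => no
  Position 3: "c" => MATCH
  Position 4: "a" => no
  Position 5: "b" => no
  Position 6: "a" => no
  Position 7: "a" => no
  Position 8: "b" => no
Total occurrences: 2

2


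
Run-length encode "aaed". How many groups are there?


Input: aaed
Scanning for consecutive runs:
  Group 1: 'a' x 2 (positions 0-1)
  Group 2: 'e' x 1 (positions 2-2)
  Group 3: 'd' x 1 (positions 3-3)
Total groups: 3

3


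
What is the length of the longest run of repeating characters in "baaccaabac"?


Input: "baaccaabac"
Scanning for longest run:
  Position 1 ('a'): new char, reset run to 1
  Position 2 ('a'): continues run of 'a', length=2
  Position 3 ('c'): new char, reset run to 1
  Position 4 ('c'): continues run of 'c', length=2
  Position 5 ('a'): new char, reset run to 1
  Position 6 ('a'): continues run of 'a', length=2
  Position 7 ('b'): new char, reset run to 1
  Position 8 ('a'): new char, reset run to 1
  Position 9 ('c'): new char, reset run to 1
Longest run: 'a' with length 2

2


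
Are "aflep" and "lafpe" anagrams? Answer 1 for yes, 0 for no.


Strings: "aflep", "lafpe"
Sorted first:  aeflp
Sorted second: aeflp
Sorted forms match => anagrams

1


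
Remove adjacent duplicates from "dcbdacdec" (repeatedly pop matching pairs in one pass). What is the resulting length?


Input: dcbdacdec
Stack-based adjacent duplicate removal:
  Read 'd': push. Stack: d
  Read 'c': push. Stack: dc
  Read 'b': push. Stack: dcb
  Read 'd': push. Stack: dcbd
  Read 'a': push. Stack: dcbda
  Read 'c': push. Stack: dcbdac
  Read 'd': push. Stack: dcbdacd
  Read 'e': push. Stack: dcbdacde
  Read 'c': push. Stack: dcbdacdec
Final stack: "dcbdacdec" (length 9)

9


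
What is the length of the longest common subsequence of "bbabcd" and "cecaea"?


LCS of "bbabcd" and "cecaea"
DP table:
           c    e    c    a    e    a
      0    0    0    0    0    0    0
  b   0    0    0    0    0    0    0
  b   0    0    0    0    0    0    0
  a   0    0    0    0    1    1    1
  b   0    0    0    0    1    1    1
  c   0    1    1    1    1    1    1
  d   0    1    1    1    1    1    1
LCS length = dp[6][6] = 1

1


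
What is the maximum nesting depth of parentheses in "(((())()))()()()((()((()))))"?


Input: "(((())()))()()()((()((()))))"
Tracking depth:
  Position 0 '(': depth becomes 1
  Position 1 '(': depth becomes 2
  Position 2 '(': depth becomes 3
  Position 3 '(': depth becomes 4
  Position 4 ')': depth becomes 3
  Position 5 ')': depth becomes 2
  Position 6 '(': depth becomes 3
  Position 7 ')': depth becomes 2
  Position 8 ')': depth becomes 1
  Position 9 ')': depth becomes 0
  Position 10 '(': depth becomes 1
  Position 11 ')': depth becomes 0
  Position 12 '(': depth becomes 1
  Position 13 ')': depth becomes 0
  Position 14 '(': depth becomes 1
  Position 15 ')': depth becomes 0
  Position 16 '(': depth becomes 1
  Position 17 '(': depth becomes 2
  Position 18 '(': depth becomes 3
  Position 19 ')': depth becomes 2
  Position 20 '(': depth becomes 3
  Position 21 '(': depth becomes 4
  Position 22 '(': depth becomes 5
  Position 23 ')': depth becomes 4
  Position 24 ')': depth becomes 3
  Position 25 ')': depth becomes 2
  Position 26 ')': depth becomes 1
  Position 27 ')': depth becomes 0
Maximum depth reached: 5

5


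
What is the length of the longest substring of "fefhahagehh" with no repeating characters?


Input: "fefhahagehh"
Sliding window (track last position of each char):
  Position 0 ('f'): window [0,0] length 1 -- new best
  Position 1 ('e'): window [0,1] length 2 -- new best
  Position 2 ('f'): repeat (last at 0), move window start to 1
  Position 2 ('f'): window [1,2] length 2
  Position 3 ('h'): window [1,3] length 3 -- new best
  Position 4 ('a'): window [1,4] length 4 -- new best
  Position 5 ('h'): repeat (last at 3), move window start to 4
  Position 5 ('h'): window [4,5] length 2
  Position 6 ('a'): repeat (last at 4), move window start to 5
  Position 6 ('a'): window [5,6] length 2
  Position 7 ('g'): window [5,7] length 3
  Position 8 ('e'): window [5,8] length 4
  Position 9 ('h'): repeat (last at 5), move window start to 6
  Position 9 ('h'): window [6,9] length 4
  Position 10 ('h'): repeat (last at 9), move window start to 10
  Position 10 ('h'): window [10,10] length 1
Longest substring with no repeats: "efha" with length 4

4


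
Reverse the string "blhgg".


Input: blhgg
Reading characters right to left:
  Position 4: 'g'
  Position 3: 'g'
  Position 2: 'h'
  Position 1: 'l'
  Position 0: 'b'
Reversed: gghlb

gghlb


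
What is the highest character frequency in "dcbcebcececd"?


Input: dcbcebcececd
Character counts:
  'b': 2
  'c': 5
  'd': 2
  'e': 3
Maximum frequency: 5

5


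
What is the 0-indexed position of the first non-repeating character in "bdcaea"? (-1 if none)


Input: bdcaea
Character frequencies:
  'a': 2
  'b': 1
  'c': 1
  'd': 1
  'e': 1
Scanning left to right for freq == 1:
  Position 0 ('b'): unique! => answer = 0

0


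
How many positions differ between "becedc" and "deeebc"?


Comparing "becedc" and "deeebc" position by position:
  Position 0: 'b' vs 'd' => DIFFER
  Position 1: 'e' vs 'e' => same
  Position 2: 'c' vs 'e' => DIFFER
  Position 3: 'e' vs 'e' => same
  Position 4: 'd' vs 'b' => DIFFER
  Position 5: 'c' vs 'c' => same
Positions that differ: 3

3


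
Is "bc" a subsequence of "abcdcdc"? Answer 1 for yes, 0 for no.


Check if "bc" is a subsequence of "abcdcdc"
Greedy scan:
  Position 0 ('a'): no match needed
  Position 1 ('b'): matches sub[0] = 'b'
  Position 2 ('c'): matches sub[1] = 'c'
  Position 3 ('d'): no match needed
  Position 4 ('c'): no match needed
  Position 5 ('d'): no match needed
  Position 6 ('c'): no match needed
All 2 characters matched => is a subsequence

1


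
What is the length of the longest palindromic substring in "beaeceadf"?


Input: "beaeceadf"
Checking substrings for palindromes:
  [2:7] "aecea" (len 5) => palindrome
  [1:4] "eae" (len 3) => palindrome
  [3:6] "ece" (len 3) => palindrome
Longest palindromic substring: "aecea" with length 5

5


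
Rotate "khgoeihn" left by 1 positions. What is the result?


Input: "khgoeihn", rotate left by 1
First 1 characters: "k"
Remaining characters: "hgoeihn"
Concatenate remaining + first: "hgoeihn" + "k" = "hgoeihnk"

hgoeihnk


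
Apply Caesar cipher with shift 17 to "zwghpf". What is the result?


Caesar cipher: shift "zwghpf" by 17
  'z' (pos 25) + 17 = pos 16 = 'q'
  'w' (pos 22) + 17 = pos 13 = 'n'
  'g' (pos 6) + 17 = pos 23 = 'x'
  'h' (pos 7) + 17 = pos 24 = 'y'
  'p' (pos 15) + 17 = pos 6 = 'g'
  'f' (pos 5) + 17 = pos 22 = 'w'
Result: qnxygw

qnxygw


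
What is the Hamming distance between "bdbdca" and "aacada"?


Comparing "bdbdca" and "aacada" position by position:
  Position 0: 'b' vs 'a' => differ
  Position 1: 'd' vs 'a' => differ
  Position 2: 'b' vs 'c' => differ
  Position 3: 'd' vs 'a' => differ
  Position 4: 'c' vs 'd' => differ
  Position 5: 'a' vs 'a' => same
Total differences (Hamming distance): 5

5


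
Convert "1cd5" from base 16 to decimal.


Input: "1cd5" in base 16
Positional expansion:
  Digit '1' (value 1) x 16^3 = 4096
  Digit 'c' (value 12) x 16^2 = 3072
  Digit 'd' (value 13) x 16^1 = 208
  Digit '5' (value 5) x 16^0 = 5
Sum = 7381

7381


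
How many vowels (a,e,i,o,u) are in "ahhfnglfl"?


Input: ahhfnglfl
Checking each character:
  'a' at position 0: vowel (running total: 1)
  'h' at position 1: consonant
  'h' at position 2: consonant
  'f' at position 3: consonant
  'n' at position 4: consonant
  'g' at position 5: consonant
  'l' at position 6: consonant
  'f' at position 7: consonant
  'l' at position 8: consonant
Total vowels: 1

1


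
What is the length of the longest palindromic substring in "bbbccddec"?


Input: "bbbccddec"
Checking substrings for palindromes:
  [0:3] "bbb" (len 3) => palindrome
  [0:2] "bb" (len 2) => palindrome
  [1:3] "bb" (len 2) => palindrome
  [3:5] "cc" (len 2) => palindrome
  [5:7] "dd" (len 2) => palindrome
Longest palindromic substring: "bbb" with length 3

3


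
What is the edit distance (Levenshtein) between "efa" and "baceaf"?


Computing edit distance: "efa" -> "baceaf"
DP table:
           b    a    c    e    a    f
      0    1    2    3    4    5    6
  e   1    1    2    3    3    4    5
  f   2    2    2    3    4    4    4
  a   3    3    2    3    4    4    5
Edit distance = dp[3][6] = 5

5


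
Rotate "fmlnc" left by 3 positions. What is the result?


Input: "fmlnc", rotate left by 3
First 3 characters: "fml"
Remaining characters: "nc"
Concatenate remaining + first: "nc" + "fml" = "ncfml"

ncfml


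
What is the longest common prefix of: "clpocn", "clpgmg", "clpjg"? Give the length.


Words: clpocn, clpgmg, clpjg
  Position 0: all 'c' => match
  Position 1: all 'l' => match
  Position 2: all 'p' => match
  Position 3: ('o', 'g', 'j') => mismatch, stop
LCP = "clp" (length 3)

3


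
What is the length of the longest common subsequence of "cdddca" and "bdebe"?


LCS of "cdddca" and "bdebe"
DP table:
           b    d    e    b    e
      0    0    0    0    0    0
  c   0    0    0    0    0    0
  d   0    0    1    1    1    1
  d   0    0    1    1    1    1
  d   0    0    1    1    1    1
  c   0    0    1    1    1    1
  a   0    0    1    1    1    1
LCS length = dp[6][5] = 1

1


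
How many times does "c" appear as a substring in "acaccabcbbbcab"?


Searching for "c" in "acaccabcbbbcab"
Scanning each position:
  Position 0: "a" => no
  Position 1: "c" => MATCH
  Position 2: "a" => no
  Position 3: "c" => MATCH
  Position 4: "c" => MATCH
  Position 5: "a" => no
  Position 6: "b" => no
  Position 7: "c" => MATCH
  Position 8: "b" => no
  Position 9: "b" => no
  Position 10: "b" => no
  Position 11: "c" => MATCH
  Position 12: "a" => no
  Position 13: "b" => no
Total occurrences: 5

5


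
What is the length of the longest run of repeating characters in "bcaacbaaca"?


Input: "bcaacbaaca"
Scanning for longest run:
  Position 1 ('c'): new char, reset run to 1
  Position 2 ('a'): new char, reset run to 1
  Position 3 ('a'): continues run of 'a', length=2
  Position 4 ('c'): new char, reset run to 1
  Position 5 ('b'): new char, reset run to 1
  Position 6 ('a'): new char, reset run to 1
  Position 7 ('a'): continues run of 'a', length=2
  Position 8 ('c'): new char, reset run to 1
  Position 9 ('a'): new char, reset run to 1
Longest run: 'a' with length 2

2


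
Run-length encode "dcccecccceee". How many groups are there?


Input: dcccecccceee
Scanning for consecutive runs:
  Group 1: 'd' x 1 (positions 0-0)
  Group 2: 'c' x 3 (positions 1-3)
  Group 3: 'e' x 1 (positions 4-4)
  Group 4: 'c' x 4 (positions 5-8)
  Group 5: 'e' x 3 (positions 9-11)
Total groups: 5

5


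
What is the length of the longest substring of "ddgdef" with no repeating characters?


Input: "ddgdef"
Sliding window (track last position of each char):
  Position 0 ('d'): window [0,0] length 1 -- new best
  Position 1 ('d'): repeat (last at 0), move window start to 1
  Position 1 ('d'): window [1,1] length 1
  Position 2 ('g'): window [1,2] length 2 -- new best
  Position 3 ('d'): repeat (last at 1), move window start to 2
  Position 3 ('d'): window [2,3] length 2
  Position 4 ('e'): window [2,4] length 3 -- new best
  Position 5 ('f'): window [2,5] length 4 -- new best
Longest substring with no repeats: "gdef" with length 4

4


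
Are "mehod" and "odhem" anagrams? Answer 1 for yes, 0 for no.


Strings: "mehod", "odhem"
Sorted first:  dehmo
Sorted second: dehmo
Sorted forms match => anagrams

1


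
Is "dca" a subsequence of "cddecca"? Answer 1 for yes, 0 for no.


Check if "dca" is a subsequence of "cddecca"
Greedy scan:
  Position 0 ('c'): no match needed
  Position 1 ('d'): matches sub[0] = 'd'
  Position 2 ('d'): no match needed
  Position 3 ('e'): no match needed
  Position 4 ('c'): matches sub[1] = 'c'
  Position 5 ('c'): no match needed
  Position 6 ('a'): matches sub[2] = 'a'
All 3 characters matched => is a subsequence

1


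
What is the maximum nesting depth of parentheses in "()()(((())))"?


Input: "()()(((())))"
Tracking depth:
  Position 0 '(': depth becomes 1
  Position 1 ')': depth becomes 0
  Position 2 '(': depth becomes 1
  Position 3 ')': depth becomes 0
  Position 4 '(': depth becomes 1
  Position 5 '(': depth becomes 2
  Position 6 '(': depth becomes 3
  Position 7 '(': depth becomes 4
  Position 8 ')': depth becomes 3
  Position 9 ')': depth becomes 2
  Position 10 ')': depth becomes 1
  Position 11 ')': depth becomes 0
Maximum depth reached: 4

4


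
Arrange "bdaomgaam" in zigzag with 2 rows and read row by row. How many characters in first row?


Zigzag "bdaomgaam" into 2 rows:
Placing characters:
  'b' => row 0
  'd' => row 1
  'a' => row 0
  'o' => row 1
  'm' => row 0
  'g' => row 1
  'a' => row 0
  'a' => row 1
  'm' => row 0
Rows:
  Row 0: "bamam"
  Row 1: "doga"
First row length: 5

5


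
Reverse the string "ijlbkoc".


Input: ijlbkoc
Reading characters right to left:
  Position 6: 'c'
  Position 5: 'o'
  Position 4: 'k'
  Position 3: 'b'
  Position 2: 'l'
  Position 1: 'j'
  Position 0: 'i'
Reversed: cokblji

cokblji


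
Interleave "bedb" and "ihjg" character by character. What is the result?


Interleaving "bedb" and "ihjg":
  Position 0: 'b' from first, 'i' from second => "bi"
  Position 1: 'e' from first, 'h' from second => "eh"
  Position 2: 'd' from first, 'j' from second => "dj"
  Position 3: 'b' from first, 'g' from second => "bg"
Result: biehdjbg

biehdjbg


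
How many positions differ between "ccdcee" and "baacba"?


Comparing "ccdcee" and "baacba" position by position:
  Position 0: 'c' vs 'b' => DIFFER
  Position 1: 'c' vs 'a' => DIFFER
  Position 2: 'd' vs 'a' => DIFFER
  Position 3: 'c' vs 'c' => same
  Position 4: 'e' vs 'b' => DIFFER
  Position 5: 'e' vs 'a' => DIFFER
Positions that differ: 5

5


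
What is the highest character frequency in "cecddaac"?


Input: cecddaac
Character counts:
  'a': 2
  'c': 3
  'd': 2
  'e': 1
Maximum frequency: 3

3


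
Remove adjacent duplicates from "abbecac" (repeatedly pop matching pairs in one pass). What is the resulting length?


Input: abbecac
Stack-based adjacent duplicate removal:
  Read 'a': push. Stack: a
  Read 'b': push. Stack: ab
  Read 'b': matches stack top 'b' => pop. Stack: a
  Read 'e': push. Stack: ae
  Read 'c': push. Stack: aec
  Read 'a': push. Stack: aeca
  Read 'c': push. Stack: aecac
Final stack: "aecac" (length 5)

5


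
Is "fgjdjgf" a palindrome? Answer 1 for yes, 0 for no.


Input: fgjdjgf
Reversed: fgjdjgf
  Compare pos 0 ('f') with pos 6 ('f'): match
  Compare pos 1 ('g') with pos 5 ('g'): match
  Compare pos 2 ('j') with pos 4 ('j'): match
Result: palindrome

1


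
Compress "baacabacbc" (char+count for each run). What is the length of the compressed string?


Input: baacabacbc
Runs:
  'b' x 1 => "b1"
  'a' x 2 => "a2"
  'c' x 1 => "c1"
  'a' x 1 => "a1"
  'b' x 1 => "b1"
  'a' x 1 => "a1"
  'c' x 1 => "c1"
  'b' x 1 => "b1"
  'c' x 1 => "c1"
Compressed: "b1a2c1a1b1a1c1b1c1"
Compressed length: 18

18


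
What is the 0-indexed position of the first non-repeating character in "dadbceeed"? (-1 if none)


Input: dadbceeed
Character frequencies:
  'a': 1
  'b': 1
  'c': 1
  'd': 3
  'e': 3
Scanning left to right for freq == 1:
  Position 0 ('d'): freq=3, skip
  Position 1 ('a'): unique! => answer = 1

1


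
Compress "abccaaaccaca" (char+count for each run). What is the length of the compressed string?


Input: abccaaaccaca
Runs:
  'a' x 1 => "a1"
  'b' x 1 => "b1"
  'c' x 2 => "c2"
  'a' x 3 => "a3"
  'c' x 2 => "c2"
  'a' x 1 => "a1"
  'c' x 1 => "c1"
  'a' x 1 => "a1"
Compressed: "a1b1c2a3c2a1c1a1"
Compressed length: 16

16


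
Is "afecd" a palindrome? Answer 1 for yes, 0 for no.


Input: afecd
Reversed: dcefa
  Compare pos 0 ('a') with pos 4 ('d'): MISMATCH
  Compare pos 1 ('f') with pos 3 ('c'): MISMATCH
Result: not a palindrome

0


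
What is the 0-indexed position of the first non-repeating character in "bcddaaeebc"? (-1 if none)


Input: bcddaaeebc
Character frequencies:
  'a': 2
  'b': 2
  'c': 2
  'd': 2
  'e': 2
Scanning left to right for freq == 1:
  Position 0 ('b'): freq=2, skip
  Position 1 ('c'): freq=2, skip
  Position 2 ('d'): freq=2, skip
  Position 3 ('d'): freq=2, skip
  Position 4 ('a'): freq=2, skip
  Position 5 ('a'): freq=2, skip
  Position 6 ('e'): freq=2, skip
  Position 7 ('e'): freq=2, skip
  Position 8 ('b'): freq=2, skip
  Position 9 ('c'): freq=2, skip
  No unique character found => answer = -1

-1


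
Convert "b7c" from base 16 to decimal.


Input: "b7c" in base 16
Positional expansion:
  Digit 'b' (value 11) x 16^2 = 2816
  Digit '7' (value 7) x 16^1 = 112
  Digit 'c' (value 12) x 16^0 = 12
Sum = 2940

2940


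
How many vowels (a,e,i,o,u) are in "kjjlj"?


Input: kjjlj
Checking each character:
  'k' at position 0: consonant
  'j' at position 1: consonant
  'j' at position 2: consonant
  'l' at position 3: consonant
  'j' at position 4: consonant
Total vowels: 0

0


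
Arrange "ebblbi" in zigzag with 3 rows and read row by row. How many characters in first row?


Zigzag "ebblbi" into 3 rows:
Placing characters:
  'e' => row 0
  'b' => row 1
  'b' => row 2
  'l' => row 1
  'b' => row 0
  'i' => row 1
Rows:
  Row 0: "eb"
  Row 1: "bli"
  Row 2: "b"
First row length: 2

2


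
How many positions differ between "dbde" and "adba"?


Comparing "dbde" and "adba" position by position:
  Position 0: 'd' vs 'a' => DIFFER
  Position 1: 'b' vs 'd' => DIFFER
  Position 2: 'd' vs 'b' => DIFFER
  Position 3: 'e' vs 'a' => DIFFER
Positions that differ: 4

4


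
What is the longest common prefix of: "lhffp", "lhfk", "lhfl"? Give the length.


Words: lhffp, lhfk, lhfl
  Position 0: all 'l' => match
  Position 1: all 'h' => match
  Position 2: all 'f' => match
  Position 3: ('f', 'k', 'l') => mismatch, stop
LCP = "lhf" (length 3)

3


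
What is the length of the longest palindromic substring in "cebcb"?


Input: "cebcb"
Checking substrings for palindromes:
  [2:5] "bcb" (len 3) => palindrome
Longest palindromic substring: "bcb" with length 3

3


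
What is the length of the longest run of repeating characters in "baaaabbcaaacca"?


Input: "baaaabbcaaacca"
Scanning for longest run:
  Position 1 ('a'): new char, reset run to 1
  Position 2 ('a'): continues run of 'a', length=2
  Position 3 ('a'): continues run of 'a', length=3
  Position 4 ('a'): continues run of 'a', length=4
  Position 5 ('b'): new char, reset run to 1
  Position 6 ('b'): continues run of 'b', length=2
  Position 7 ('c'): new char, reset run to 1
  Position 8 ('a'): new char, reset run to 1
  Position 9 ('a'): continues run of 'a', length=2
  Position 10 ('a'): continues run of 'a', length=3
  Position 11 ('c'): new char, reset run to 1
  Position 12 ('c'): continues run of 'c', length=2
  Position 13 ('a'): new char, reset run to 1
Longest run: 'a' with length 4

4


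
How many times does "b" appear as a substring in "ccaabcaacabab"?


Searching for "b" in "ccaabcaacabab"
Scanning each position:
  Position 0: "c" => no
  Position 1: "c" => no
  Position 2: "a" => no
  Position 3: "a" => no
  Position 4: "b" => MATCH
  Position 5: "c" => no
  Position 6: "a" => no
  Position 7: "a" => no
  Position 8: "c" => no
  Position 9: "a" => no
  Position 10: "b" => MATCH
  Position 11: "a" => no
  Position 12: "b" => MATCH
Total occurrences: 3

3


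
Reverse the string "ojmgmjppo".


Input: ojmgmjppo
Reading characters right to left:
  Position 8: 'o'
  Position 7: 'p'
  Position 6: 'p'
  Position 5: 'j'
  Position 4: 'm'
  Position 3: 'g'
  Position 2: 'm'
  Position 1: 'j'
  Position 0: 'o'
Reversed: oppjmgmjo

oppjmgmjo


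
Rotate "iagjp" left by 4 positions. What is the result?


Input: "iagjp", rotate left by 4
First 4 characters: "iagj"
Remaining characters: "p"
Concatenate remaining + first: "p" + "iagj" = "piagj"

piagj


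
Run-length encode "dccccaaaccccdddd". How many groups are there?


Input: dccccaaaccccdddd
Scanning for consecutive runs:
  Group 1: 'd' x 1 (positions 0-0)
  Group 2: 'c' x 4 (positions 1-4)
  Group 3: 'a' x 3 (positions 5-7)
  Group 4: 'c' x 4 (positions 8-11)
  Group 5: 'd' x 4 (positions 12-15)
Total groups: 5

5


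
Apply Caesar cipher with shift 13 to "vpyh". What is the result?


Caesar cipher: shift "vpyh" by 13
  'v' (pos 21) + 13 = pos 8 = 'i'
  'p' (pos 15) + 13 = pos 2 = 'c'
  'y' (pos 24) + 13 = pos 11 = 'l'
  'h' (pos 7) + 13 = pos 20 = 'u'
Result: iclu

iclu


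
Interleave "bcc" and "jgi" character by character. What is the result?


Interleaving "bcc" and "jgi":
  Position 0: 'b' from first, 'j' from second => "bj"
  Position 1: 'c' from first, 'g' from second => "cg"
  Position 2: 'c' from first, 'i' from second => "ci"
Result: bjcgci

bjcgci


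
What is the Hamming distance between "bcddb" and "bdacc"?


Comparing "bcddb" and "bdacc" position by position:
  Position 0: 'b' vs 'b' => same
  Position 1: 'c' vs 'd' => differ
  Position 2: 'd' vs 'a' => differ
  Position 3: 'd' vs 'c' => differ
  Position 4: 'b' vs 'c' => differ
Total differences (Hamming distance): 4

4


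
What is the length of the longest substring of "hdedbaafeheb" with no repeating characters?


Input: "hdedbaafeheb"
Sliding window (track last position of each char):
  Position 0 ('h'): window [0,0] length 1 -- new best
  Position 1 ('d'): window [0,1] length 2 -- new best
  Position 2 ('e'): window [0,2] length 3 -- new best
  Position 3 ('d'): repeat (last at 1), move window start to 2
  Position 3 ('d'): window [2,3] length 2
  Position 4 ('b'): window [2,4] length 3
  Position 5 ('a'): window [2,5] length 4 -- new best
  Position 6 ('a'): repeat (last at 5), move window start to 6
  Position 6 ('a'): window [6,6] length 1
  Position 7 ('f'): window [6,7] length 2
  Position 8 ('e'): window [6,8] length 3
  Position 9 ('h'): window [6,9] length 4
  Position 10 ('e'): repeat (last at 8), move window start to 9
  Position 10 ('e'): window [9,10] length 2
  Position 11 ('b'): window [9,11] length 3
Longest substring with no repeats: "edba" with length 4

4


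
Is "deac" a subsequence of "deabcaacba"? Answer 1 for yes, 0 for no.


Check if "deac" is a subsequence of "deabcaacba"
Greedy scan:
  Position 0 ('d'): matches sub[0] = 'd'
  Position 1 ('e'): matches sub[1] = 'e'
  Position 2 ('a'): matches sub[2] = 'a'
  Position 3 ('b'): no match needed
  Position 4 ('c'): matches sub[3] = 'c'
  Position 5 ('a'): no match needed
  Position 6 ('a'): no match needed
  Position 7 ('c'): no match needed
  Position 8 ('b'): no match needed
  Position 9 ('a'): no match needed
All 4 characters matched => is a subsequence

1


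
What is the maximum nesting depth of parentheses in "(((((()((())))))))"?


Input: "(((((()((())))))))"
Tracking depth:
  Position 0 '(': depth becomes 1
  Position 1 '(': depth becomes 2
  Position 2 '(': depth becomes 3
  Position 3 '(': depth becomes 4
  Position 4 '(': depth becomes 5
  Position 5 '(': depth becomes 6
  Position 6 ')': depth becomes 5
  Position 7 '(': depth becomes 6
  Position 8 '(': depth becomes 7
  Position 9 '(': depth becomes 8
  Position 10 ')': depth becomes 7
  Position 11 ')': depth becomes 6
  Position 12 ')': depth becomes 5
  Position 13 ')': depth becomes 4
  Position 14 ')': depth becomes 3
  Position 15 ')': depth becomes 2
  Position 16 ')': depth becomes 1
  Position 17 ')': depth becomes 0
Maximum depth reached: 8

8


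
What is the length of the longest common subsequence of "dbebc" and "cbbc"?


LCS of "dbebc" and "cbbc"
DP table:
           c    b    b    c
      0    0    0    0    0
  d   0    0    0    0    0
  b   0    0    1    1    1
  e   0    0    1    1    1
  b   0    0    1    2    2
  c   0    1    1    2    3
LCS length = dp[5][4] = 3

3


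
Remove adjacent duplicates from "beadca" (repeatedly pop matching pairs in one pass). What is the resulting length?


Input: beadca
Stack-based adjacent duplicate removal:
  Read 'b': push. Stack: b
  Read 'e': push. Stack: be
  Read 'a': push. Stack: bea
  Read 'd': push. Stack: bead
  Read 'c': push. Stack: beadc
  Read 'a': push. Stack: beadca
Final stack: "beadca" (length 6)

6


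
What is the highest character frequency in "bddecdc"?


Input: bddecdc
Character counts:
  'b': 1
  'c': 2
  'd': 3
  'e': 1
Maximum frequency: 3

3


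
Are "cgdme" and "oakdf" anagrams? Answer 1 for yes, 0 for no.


Strings: "cgdme", "oakdf"
Sorted first:  cdegm
Sorted second: adfko
Differ at position 0: 'c' vs 'a' => not anagrams

0


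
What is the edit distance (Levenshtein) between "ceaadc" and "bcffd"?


Computing edit distance: "ceaadc" -> "bcffd"
DP table:
           b    c    f    f    d
      0    1    2    3    4    5
  c   1    1    1    2    3    4
  e   2    2    2    2    3    4
  a   3    3    3    3    3    4
  a   4    4    4    4    4    4
  d   5    5    5    5    5    4
  c   6    6    5    6    6    5
Edit distance = dp[6][5] = 5

5


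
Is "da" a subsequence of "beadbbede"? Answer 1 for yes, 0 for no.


Check if "da" is a subsequence of "beadbbede"
Greedy scan:
  Position 0 ('b'): no match needed
  Position 1 ('e'): no match needed
  Position 2 ('a'): no match needed
  Position 3 ('d'): matches sub[0] = 'd'
  Position 4 ('b'): no match needed
  Position 5 ('b'): no match needed
  Position 6 ('e'): no match needed
  Position 7 ('d'): no match needed
  Position 8 ('e'): no match needed
Only matched 1/2 characters => not a subsequence

0


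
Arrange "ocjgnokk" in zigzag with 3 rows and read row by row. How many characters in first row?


Zigzag "ocjgnokk" into 3 rows:
Placing characters:
  'o' => row 0
  'c' => row 1
  'j' => row 2
  'g' => row 1
  'n' => row 0
  'o' => row 1
  'k' => row 2
  'k' => row 1
Rows:
  Row 0: "on"
  Row 1: "cgok"
  Row 2: "jk"
First row length: 2

2


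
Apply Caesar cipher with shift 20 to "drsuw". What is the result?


Caesar cipher: shift "drsuw" by 20
  'd' (pos 3) + 20 = pos 23 = 'x'
  'r' (pos 17) + 20 = pos 11 = 'l'
  's' (pos 18) + 20 = pos 12 = 'm'
  'u' (pos 20) + 20 = pos 14 = 'o'
  'w' (pos 22) + 20 = pos 16 = 'q'
Result: xlmoq

xlmoq


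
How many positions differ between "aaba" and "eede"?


Comparing "aaba" and "eede" position by position:
  Position 0: 'a' vs 'e' => DIFFER
  Position 1: 'a' vs 'e' => DIFFER
  Position 2: 'b' vs 'd' => DIFFER
  Position 3: 'a' vs 'e' => DIFFER
Positions that differ: 4

4
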